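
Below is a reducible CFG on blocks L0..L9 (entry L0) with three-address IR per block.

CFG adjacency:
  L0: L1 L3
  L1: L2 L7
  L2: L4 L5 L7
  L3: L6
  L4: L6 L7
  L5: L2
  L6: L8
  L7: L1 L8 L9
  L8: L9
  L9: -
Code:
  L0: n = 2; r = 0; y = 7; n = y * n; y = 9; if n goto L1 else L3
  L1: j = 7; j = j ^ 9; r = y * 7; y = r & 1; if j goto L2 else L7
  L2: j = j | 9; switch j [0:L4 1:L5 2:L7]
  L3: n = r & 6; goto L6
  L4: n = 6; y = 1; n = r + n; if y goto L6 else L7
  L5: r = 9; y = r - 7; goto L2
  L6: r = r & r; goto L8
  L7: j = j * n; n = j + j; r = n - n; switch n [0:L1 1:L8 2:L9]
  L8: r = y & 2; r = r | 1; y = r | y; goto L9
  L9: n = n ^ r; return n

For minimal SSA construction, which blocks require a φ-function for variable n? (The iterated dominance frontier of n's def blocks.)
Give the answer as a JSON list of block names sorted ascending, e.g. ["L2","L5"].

Answer: ["L1", "L6", "L7", "L8", "L9"]

Analysis:
idom tree: L1←L0 L2←L1 L3←L0 L4←L2 L5←L2 L6←L0 L7←L1 L8←L0 L9←L0
Dom∩ at merges:
  L1: preds {L0,L7}: {L0} ∩ {L0,L1,L7} = {L0}; idom=L0
  L2: preds {L1,L5}: {L0,L1} ∩ {L0,L1,L2,L5} = {L0,L1}; idom=L1
  L6: preds {L3,L4}: {L0,L3} ∩ {L0,L1,L2,L4} = {L0}; idom=L0
  L7: preds {L1,L2,L4}: {L0,L1} ∩ {L0,L1,L2} ∩ {L0,L1,L2,L4} = {L0,L1}; idom=L1
  L8: preds {L6,L7}: {L0,L6} ∩ {L0,L1,L7} = {L0}; idom=L0
  L9: preds {L7,L8}: {L0,L1,L7} ∩ {L0,L8} = {L0}; idom=L0

DF derivation:
  L1←L0: walk · to L0
  L1←L7: walk L7→L1 to L0
  L2←L1: walk · to L1
  L2←L5: walk L5→L2 to L1
  L6←L3: walk L3 to L0
  L6←L4: walk L4→L2→L1 to L0
  L7←L1: walk · to L1
  L7←L2: walk L2 to L1
  L7←L4: walk L4→L2 to L1
  L8←L6: walk L6 to L0
  L8←L7: walk L7→L1 to L0
  L9←L7: walk L7→L1 to L0
  L9←L8: walk L8 to L0
  L0: DF=∅
  L1: DF={L1,L6,L8,L9}
  L2: DF={L2,L6,L7}
  L3: DF={L6}
  L4: DF={L6,L7}
  L5: DF={L2}
  L6: DF={L8}
  L7: DF={L1,L8,L9}
  L8: DF={L9}
  L9: DF=∅

φ for n: defs {L0,L3,L4,L7,L9}
  DF⁺ = {L1,L6,L7,L8,L9}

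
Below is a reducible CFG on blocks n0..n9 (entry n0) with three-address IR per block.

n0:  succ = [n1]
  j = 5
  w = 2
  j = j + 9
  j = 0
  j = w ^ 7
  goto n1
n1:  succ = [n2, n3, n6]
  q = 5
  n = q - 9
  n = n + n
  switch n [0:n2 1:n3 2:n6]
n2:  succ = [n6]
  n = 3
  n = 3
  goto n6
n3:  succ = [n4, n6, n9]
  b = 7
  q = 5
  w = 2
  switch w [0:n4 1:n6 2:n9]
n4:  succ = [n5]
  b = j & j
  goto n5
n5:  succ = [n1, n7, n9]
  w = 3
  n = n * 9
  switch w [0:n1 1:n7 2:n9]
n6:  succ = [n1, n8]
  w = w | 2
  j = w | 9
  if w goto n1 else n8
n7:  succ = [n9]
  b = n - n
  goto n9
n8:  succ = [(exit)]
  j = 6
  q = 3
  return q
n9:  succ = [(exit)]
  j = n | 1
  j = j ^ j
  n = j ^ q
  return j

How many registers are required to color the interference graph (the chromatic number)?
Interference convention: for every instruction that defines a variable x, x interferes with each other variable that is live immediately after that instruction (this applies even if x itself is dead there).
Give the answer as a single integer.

Answer: 4

Analysis:
Per-block:
  n0: def={j,w} ue=∅
  n1: def={n,q} ue=∅
  n2: def={n} ue=∅
  n3: def={b,q,w} ue=∅
  n4: def={b} ue={j}
  n5: def={n,w} ue={n}
  n6: def={j,w} ue={w}
  n7: def={b} ue={n}
  n8: def={j,q} ue=∅
  n9: def={j,n} ue={n,q}

Live sets:
  n0 li=∅ lo={j,w}
  n1 li={j,w} lo={j,n,w}
  n2 li={w} lo={w}
  n3 li={j,n} lo={j,n,q,w}
  n4 li={j,n,q} lo={j,n,q}
  n5 li={j,n,q} lo={j,n,q,w}
  n6 li={w} lo={j,w}
  n7 li={n,q} lo={n,q}
  n8 li=∅ lo=∅
  n9 li={n,q} lo=∅

Conflict graph:
  b — {j,n,q}
  j — {b,n,q,w}
  n — {b,j,q,w}
  q — {b,j,n,w}
  w — {j,n,q}

Registers:
  clique {b,j,n,q} ⇒ need ≥ 4
  4-colouring: c0={j}  c1={n}  c2={q}  c3={b,w}
  χ = 4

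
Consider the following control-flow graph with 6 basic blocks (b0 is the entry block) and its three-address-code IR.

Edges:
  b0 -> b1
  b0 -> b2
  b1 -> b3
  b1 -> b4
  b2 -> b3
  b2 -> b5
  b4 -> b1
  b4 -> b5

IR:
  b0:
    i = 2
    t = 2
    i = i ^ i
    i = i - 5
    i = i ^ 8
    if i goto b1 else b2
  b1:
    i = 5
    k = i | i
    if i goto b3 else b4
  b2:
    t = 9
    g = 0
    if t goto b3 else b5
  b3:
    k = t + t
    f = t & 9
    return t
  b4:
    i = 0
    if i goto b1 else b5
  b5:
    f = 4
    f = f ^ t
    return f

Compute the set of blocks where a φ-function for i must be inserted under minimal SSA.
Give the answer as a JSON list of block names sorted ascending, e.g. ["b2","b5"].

Answer: ["b1", "b3", "b5"]

Analysis:
idom tree: b1←b0 b2←b0 b3←b0 b4←b1 b5←b0
Dom∩ at merges:
  b1: preds {b0,b4}: {b0} ∩ {b0,b1,b4} = {b0}; idom=b0
  b3: preds {b1,b2}: {b0,b1} ∩ {b0,b2} = {b0}; idom=b0
  b5: preds {b2,b4}: {b0,b2} ∩ {b0,b1,b4} = {b0}; idom=b0

DF walk-up:
  b1←b0: walk · to b0
  b1←b4: walk b4→b1 to b0
  b3←b1: walk b1 to b0
  b3←b2: walk b2 to b0
  b5←b2: walk b2 to b0
  b5←b4: walk b4→b1 to b0
  DF(b0)=∅
  DF(b1)={b1,b3,b5}
  DF(b2)={b3,b5}
  DF(b3)=∅
  DF(b4)={b1,b5}
  DF(b5)=∅

φ for i: defs {b0,b1,b4}
  DF⁺ = {b1,b3,b5}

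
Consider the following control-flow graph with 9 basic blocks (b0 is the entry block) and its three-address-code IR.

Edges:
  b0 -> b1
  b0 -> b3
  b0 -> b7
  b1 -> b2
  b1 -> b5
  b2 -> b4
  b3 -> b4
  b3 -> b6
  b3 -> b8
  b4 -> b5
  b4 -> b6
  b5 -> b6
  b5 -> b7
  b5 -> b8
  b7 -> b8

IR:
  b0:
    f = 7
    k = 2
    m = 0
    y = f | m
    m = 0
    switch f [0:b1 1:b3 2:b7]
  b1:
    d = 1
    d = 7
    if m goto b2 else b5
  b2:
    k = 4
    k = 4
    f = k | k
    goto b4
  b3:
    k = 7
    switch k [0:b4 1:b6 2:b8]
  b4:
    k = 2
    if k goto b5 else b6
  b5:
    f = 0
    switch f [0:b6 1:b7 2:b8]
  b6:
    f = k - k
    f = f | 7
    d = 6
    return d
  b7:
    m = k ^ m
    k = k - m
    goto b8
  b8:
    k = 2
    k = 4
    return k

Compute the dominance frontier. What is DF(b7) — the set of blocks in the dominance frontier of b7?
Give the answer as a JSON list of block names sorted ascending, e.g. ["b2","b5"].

idom tree: b1←b0 b2←b1 b3←b0 b4←b0 b5←b0 b6←b0 b7←b0 b8←b0
Join-block Dom:
  b4: preds {b2,b3}: {b0,b1,b2} ∩ {b0,b3} = {b0}; idom=b0
  b5: preds {b1,b4}: {b0,b1} ∩ {b0,b4} = {b0}; idom=b0
  b6: preds {b3,b4,b5}: {b0,b3} ∩ {b0,b4} ∩ {b0,b5} = {b0}; idom=b0
  b7: preds {b0,b5}: {b0} ∩ {b0,b5} = {b0}; idom=b0
  b8: preds {b3,b5,b7}: {b0,b3} ∩ {b0,b5} ∩ {b0,b7} = {b0}; idom=b0

DF derivation:
  b4←b2: walk b2→b1 to b0
  b4←b3: walk b3 to b0
  b5←b1: walk b1 to b0
  b5←b4: walk b4 to b0
  b6←b3: walk b3 to b0
  b6←b4: walk b4 to b0
  b6←b5: walk b5 to b0
  b7←b0: walk · to b0
  b7←b5: walk b5 to b0
  b8←b3: walk b3 to b0
  b8←b5: walk b5 to b0
  b8←b7: walk b7 to b0
  b0 → ∅
  b1 → {b4,b5}
  b2 → {b4}
  b3 → {b4,b6,b8}
  b4 → {b5,b6}
  b5 → {b6,b7,b8}
  b6 → ∅
  b7 → {b8}
  b8 → ∅

DF(b7) = ["b8"]

Answer: ["b8"]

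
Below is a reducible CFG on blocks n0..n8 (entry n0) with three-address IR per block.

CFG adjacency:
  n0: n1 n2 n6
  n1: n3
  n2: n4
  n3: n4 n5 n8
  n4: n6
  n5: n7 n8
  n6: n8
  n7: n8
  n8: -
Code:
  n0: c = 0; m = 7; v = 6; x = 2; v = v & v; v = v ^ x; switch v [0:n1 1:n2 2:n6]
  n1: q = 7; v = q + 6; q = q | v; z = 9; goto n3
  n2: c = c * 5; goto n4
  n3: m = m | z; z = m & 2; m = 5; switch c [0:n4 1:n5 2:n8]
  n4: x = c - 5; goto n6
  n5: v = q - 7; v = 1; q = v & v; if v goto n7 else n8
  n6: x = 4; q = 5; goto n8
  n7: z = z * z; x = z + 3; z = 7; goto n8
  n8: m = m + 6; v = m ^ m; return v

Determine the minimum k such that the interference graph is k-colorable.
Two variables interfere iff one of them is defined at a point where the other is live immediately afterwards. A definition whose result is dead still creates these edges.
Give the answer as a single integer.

Answer: 5

Working:
Per-block:
  n0: def={c,m,v,x} ue=∅
  n1: def={q,v,z} ue=∅
  n2: def={c} ue={c}
  n3: def={m,z} ue={c,m,z}
  n4: def={x} ue={c}
  n5: def={q,v} ue={q}
  n6: def={q,x} ue=∅
  n7: def={x,z} ue={z}
  n8: def={m,v} ue={m}

Liveness:
  n0 li=∅ lo={c,m}
  n1 li={c,m} lo={c,m,q,z}
  n2 li={c,m} lo={c,m}
  n3 li={c,m,q,z} lo={c,m,q,z}
  n4 li={c,m} lo={m}
  n5 li={m,q,z} lo={m,z}
  n6 li={m} lo={m}
  n7 li={m,z} lo={m}
  n8 li={m} lo=∅

Conflict graph:
  c↔{m,q,v,x,z}
  m↔{c,q,v,x,z}
  q↔{c,m,v,z}
  v↔{c,m,q,x,z}
  x↔{c,m,v}
  z↔{c,m,q,v}

Chromatic number:
  {c,m,q,v,z} pairwise interfere (5-clique) ⇒ χ ≥ 5
  5-colouring: r0={c}  r1={m}  r2={v}  r3={q,x}  r4={z}
  χ = 5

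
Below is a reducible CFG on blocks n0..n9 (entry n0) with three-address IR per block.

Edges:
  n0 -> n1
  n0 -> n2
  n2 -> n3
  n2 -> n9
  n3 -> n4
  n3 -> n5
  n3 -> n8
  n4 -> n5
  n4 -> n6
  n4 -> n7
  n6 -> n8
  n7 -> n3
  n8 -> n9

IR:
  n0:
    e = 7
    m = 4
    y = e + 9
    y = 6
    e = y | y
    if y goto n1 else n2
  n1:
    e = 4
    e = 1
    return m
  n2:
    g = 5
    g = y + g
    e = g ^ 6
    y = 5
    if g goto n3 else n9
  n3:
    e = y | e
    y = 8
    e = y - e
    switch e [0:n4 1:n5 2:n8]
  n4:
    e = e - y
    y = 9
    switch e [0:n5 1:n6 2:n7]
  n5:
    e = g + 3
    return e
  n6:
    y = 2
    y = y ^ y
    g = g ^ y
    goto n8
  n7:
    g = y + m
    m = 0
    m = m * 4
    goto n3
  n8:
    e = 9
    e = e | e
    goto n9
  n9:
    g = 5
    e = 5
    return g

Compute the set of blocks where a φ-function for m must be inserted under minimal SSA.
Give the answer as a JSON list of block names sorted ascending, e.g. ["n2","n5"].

idom tree: n1←n0 n2←n0 n3←n2 n4←n3 n5←n3 n6←n4 n7←n4 n8←n3 n9←n2
Dom at joins:
  n3: preds {n2,n7}: {n0,n2} ∩ {n0,n2,n3,n4,n7} = {n0,n2}; idom=n2
  n5: preds {n3,n4}: {n0,n2,n3} ∩ {n0,n2,n3,n4} = {n0,n2,n3}; idom=n3
  n8: preds {n3,n6}: {n0,n2,n3} ∩ {n0,n2,n3,n4,n6} = {n0,n2,n3}; idom=n3
  n9: preds {n2,n8}: {n0,n2} ∩ {n0,n2,n3,n8} = {n0,n2}; idom=n2

DF walk-up:
  n3←n2: walk · to n2
  n3←n7: walk n7→n4→n3 to n2
  n5←n3: walk · to n3
  n5←n4: walk n4 to n3
  n8←n3: walk · to n3
  n8←n6: walk n6→n4 to n3
  n9←n2: walk · to n2
  n9←n8: walk n8→n3 to n2
  DF(n0)=∅
  DF(n1)=∅
  DF(n2)=∅
  DF(n3)={n3,n9}
  DF(n4)={n3,n5,n8}
  DF(n5)=∅
  DF(n6)={n8}
  DF(n7)={n3}
  DF(n8)={n9}
  DF(n9)=∅

φ for m: defs {n0,n7}
  DF⁺ = {n3,n9}

Answer: ["n3", "n9"]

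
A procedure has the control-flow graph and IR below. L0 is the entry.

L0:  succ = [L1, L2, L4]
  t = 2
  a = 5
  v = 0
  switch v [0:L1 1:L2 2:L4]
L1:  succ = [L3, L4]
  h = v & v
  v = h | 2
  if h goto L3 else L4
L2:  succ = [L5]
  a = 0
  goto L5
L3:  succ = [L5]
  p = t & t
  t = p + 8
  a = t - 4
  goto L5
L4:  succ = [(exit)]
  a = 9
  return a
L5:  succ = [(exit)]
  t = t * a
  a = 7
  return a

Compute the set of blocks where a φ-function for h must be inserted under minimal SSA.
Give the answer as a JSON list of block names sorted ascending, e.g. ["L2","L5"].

idom tree: L1←L0 L2←L0 L3←L1 L4←L0 L5←L0
Dom∩ at merges:
  L4: preds {L0,L1}: {L0} ∩ {L0,L1} = {L0}; idom=L0
  L5: preds {L2,L3}: {L0,L2} ∩ {L0,L1,L3} = {L0}; idom=L0

DF walk-up:
  join L4 pred L0: · stop@L0
  join L4 pred L1: L1 stop@L0
  join L5 pred L2: L2 stop@L0
  join L5 pred L3: L3→L1 stop@L0
  L0 → ∅
  L1 → {L4,L5}
  L2 → {L5}
  L3 → {L5}
  L4 → ∅
  L5 → ∅

φ for h: defs {L1}
  DF⁺ = {L4,L5}

Answer: ["L4", "L5"]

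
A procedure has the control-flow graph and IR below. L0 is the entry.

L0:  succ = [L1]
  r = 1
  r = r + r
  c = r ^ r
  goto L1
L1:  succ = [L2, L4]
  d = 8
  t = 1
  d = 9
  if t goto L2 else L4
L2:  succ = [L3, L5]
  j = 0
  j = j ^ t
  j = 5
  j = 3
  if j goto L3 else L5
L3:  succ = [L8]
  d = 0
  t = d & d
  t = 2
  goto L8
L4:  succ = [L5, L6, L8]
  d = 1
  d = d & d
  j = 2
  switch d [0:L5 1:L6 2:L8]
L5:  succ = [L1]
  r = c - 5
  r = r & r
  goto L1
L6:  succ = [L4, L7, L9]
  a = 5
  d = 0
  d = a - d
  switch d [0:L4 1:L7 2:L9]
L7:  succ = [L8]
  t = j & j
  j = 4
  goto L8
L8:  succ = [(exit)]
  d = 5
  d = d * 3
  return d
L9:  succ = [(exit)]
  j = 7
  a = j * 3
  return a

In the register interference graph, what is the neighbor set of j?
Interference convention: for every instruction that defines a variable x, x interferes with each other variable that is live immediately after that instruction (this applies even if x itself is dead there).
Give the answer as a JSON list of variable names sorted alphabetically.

Per-block:
  L0 def {c,r} use ∅
  L1 def {d,t} use ∅
  L2 def {j} use {t}
  L3 def {d,t} use ∅
  L4 def {d,j} use ∅
  L5 def {r} use {c}
  L6 def {a,d} use ∅
  L7 def {j,t} use {j}
  L8 def {d} use ∅
  L9 def {a,j} use ∅

Backward fixpoint:
  L0 li=∅ lo={c}
  L1 li={c} lo={c,t}
  L2 li={c,t} lo={c}
  L3 li=∅ lo=∅
  L4 li={c} lo={c,j}
  L5 li={c} lo={c}
  L6 li={c,j} lo={c,j}
  L7 li={j} lo=∅
  L8 li=∅ lo=∅
  L9 li=∅ lo=∅

Interfere edges:
  a — {c,d,j}
  c — {a,d,j,r,t}
  d — {a,c,j,t}
  j — {a,c,d,t}
  r — {c}
  t — {c,d,j}

N(j) = ["a", "c", "d", "t"]

Answer: ["a", "c", "d", "t"]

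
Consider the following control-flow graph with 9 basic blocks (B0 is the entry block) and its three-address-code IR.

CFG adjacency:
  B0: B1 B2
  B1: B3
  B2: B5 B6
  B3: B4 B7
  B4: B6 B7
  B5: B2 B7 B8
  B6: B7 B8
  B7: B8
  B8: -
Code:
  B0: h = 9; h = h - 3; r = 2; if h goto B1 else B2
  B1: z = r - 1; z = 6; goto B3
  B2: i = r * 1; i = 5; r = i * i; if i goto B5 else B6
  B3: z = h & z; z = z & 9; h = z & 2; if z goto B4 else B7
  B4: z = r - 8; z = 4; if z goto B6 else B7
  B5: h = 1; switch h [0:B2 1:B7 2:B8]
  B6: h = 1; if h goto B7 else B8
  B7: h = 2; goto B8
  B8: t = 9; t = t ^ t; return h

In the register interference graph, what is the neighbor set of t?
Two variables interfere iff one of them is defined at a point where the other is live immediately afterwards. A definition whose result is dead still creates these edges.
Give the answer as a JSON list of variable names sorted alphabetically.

Answer: ["h"]

Derivation:
Block summaries:
  B0 def {h,r} use ∅
  B1 def {z} use {r}
  B2 def {i,r} use {r}
  B3 def {h,z} use {h,z}
  B4 def {z} use {r}
  B5 def {h} use ∅
  B6 def {h} use ∅
  B7 def {h} use ∅
  B8 def {t} use {h}

Liveness:
  B0: in=∅ out={h,r}
  B1: in={h,r} out={h,r,z}
  B2: in={r} out={r}
  B3: in={h,r,z} out={r}
  B4: in={r} out=∅
  B5: in={r} out={h,r}
  B6: in=∅ out={h}
  B7: in=∅ out={h}
  B8: in={h} out=∅

Interfere edges:
  h↔{r,t,z}
  i↔{r}
  r↔{h,i,z}
  t↔{h}
  z↔{h,r}

N(t) = ["h"]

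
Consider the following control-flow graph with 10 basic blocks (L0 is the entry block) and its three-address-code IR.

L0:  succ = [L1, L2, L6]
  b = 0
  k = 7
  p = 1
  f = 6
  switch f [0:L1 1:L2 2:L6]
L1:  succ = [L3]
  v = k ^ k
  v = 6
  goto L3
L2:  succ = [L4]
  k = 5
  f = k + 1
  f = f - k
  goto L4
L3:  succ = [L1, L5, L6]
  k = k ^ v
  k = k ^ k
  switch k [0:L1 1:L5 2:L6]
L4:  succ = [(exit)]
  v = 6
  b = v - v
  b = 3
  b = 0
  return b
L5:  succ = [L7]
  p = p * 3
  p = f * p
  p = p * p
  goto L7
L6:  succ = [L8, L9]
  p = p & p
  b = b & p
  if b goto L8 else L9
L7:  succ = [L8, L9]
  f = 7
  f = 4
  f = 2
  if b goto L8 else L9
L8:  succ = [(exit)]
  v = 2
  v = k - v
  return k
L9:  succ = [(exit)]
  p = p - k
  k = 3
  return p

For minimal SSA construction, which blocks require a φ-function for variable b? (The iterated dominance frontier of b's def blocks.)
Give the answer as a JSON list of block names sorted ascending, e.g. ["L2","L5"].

idom tree: L1←L0 L2←L0 L3←L1 L4←L2 L5←L3 L6←L0 L7←L5 L8←L0 L9←L0
Dom at joins:
  L1: preds {L0,L3}: {L0} ∩ {L0,L1,L3} = {L0}; idom=L0
  L6: preds {L0,L3}: {L0} ∩ {L0,L1,L3} = {L0}; idom=L0
  L8: preds {L6,L7}: {L0,L6} ∩ {L0,L1,L3,L5,L7} = {L0}; idom=L0
  L9: preds {L6,L7}: {L0,L6} ∩ {L0,L1,L3,L5,L7} = {L0}; idom=L0

DF derivation:
  L1←L0: walk · to L0
  L1←L3: walk L3→L1 to L0
  L6←L0: walk · to L0
  L6←L3: walk L3→L1 to L0
  L8←L6: walk L6 to L0
  L8←L7: walk L7→L5→L3→L1 to L0
  L9←L6: walk L6 to L0
  L9←L7: walk L7→L5→L3→L1 to L0
  L0: DF=∅
  L1: DF={L1,L6,L8,L9}
  L2: DF=∅
  L3: DF={L1,L6,L8,L9}
  L4: DF=∅
  L5: DF={L8,L9}
  L6: DF={L8,L9}
  L7: DF={L8,L9}
  L8: DF=∅
  L9: DF=∅

φ for b: defs {L0,L4,L6}
  DF⁺ = {L8,L9}

Answer: ["L8", "L9"]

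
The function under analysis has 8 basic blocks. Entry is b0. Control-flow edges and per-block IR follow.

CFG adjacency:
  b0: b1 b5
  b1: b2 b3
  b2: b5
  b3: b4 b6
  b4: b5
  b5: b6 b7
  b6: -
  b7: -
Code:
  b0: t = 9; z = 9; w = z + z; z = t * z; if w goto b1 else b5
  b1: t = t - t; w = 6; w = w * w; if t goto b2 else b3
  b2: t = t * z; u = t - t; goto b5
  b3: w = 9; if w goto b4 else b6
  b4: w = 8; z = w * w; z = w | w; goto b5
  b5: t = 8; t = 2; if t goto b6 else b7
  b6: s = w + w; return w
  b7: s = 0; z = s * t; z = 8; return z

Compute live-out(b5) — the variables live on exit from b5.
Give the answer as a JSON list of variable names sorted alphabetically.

def/use:
  b0: {t,w,z} / ∅
  b1: {t,w} / {t}
  b2: {t,u} / {t,z}
  b3: {w} / ∅
  b4: {w,z} / ∅
  b5: {t} / ∅
  b6: {s} / {w}
  b7: {s,z} / {t}

Backward fixpoint:
  live b0: ∅→{t,w,z}
  live b1: {t,z}→{t,w,z}
  live b2: {t,w,z}→{w}
  live b3: ∅→{w}
  live b4: ∅→{w}
  live b5: {w}→{t,w}
  live b6: {w}→∅
  live b7: {t}→∅

live-out(b5) = ["t", "w"]

Answer: ["t", "w"]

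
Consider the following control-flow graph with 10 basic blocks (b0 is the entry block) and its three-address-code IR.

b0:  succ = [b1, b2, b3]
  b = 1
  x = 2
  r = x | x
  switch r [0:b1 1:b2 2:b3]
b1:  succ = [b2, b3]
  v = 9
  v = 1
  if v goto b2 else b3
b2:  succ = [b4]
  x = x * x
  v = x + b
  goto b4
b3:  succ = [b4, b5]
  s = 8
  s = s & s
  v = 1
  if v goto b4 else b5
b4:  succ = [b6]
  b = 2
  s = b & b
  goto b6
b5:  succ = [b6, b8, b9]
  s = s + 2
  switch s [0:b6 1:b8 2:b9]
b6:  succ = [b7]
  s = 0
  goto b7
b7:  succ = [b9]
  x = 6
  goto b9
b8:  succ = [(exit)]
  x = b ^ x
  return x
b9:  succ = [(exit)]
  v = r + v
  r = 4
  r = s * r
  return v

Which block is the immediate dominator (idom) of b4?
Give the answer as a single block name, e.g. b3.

idom tree: b1←b0 b2←b0 b3←b0 b4←b0 b5←b3 b6←b0 b7←b6 b8←b5 b9←b0
Join-block Dom:
  b2: preds {b0,b1}: {b0} ∩ {b0,b1} = {b0}; idom=b0
  b3: preds {b0,b1}: {b0} ∩ {b0,b1} = {b0}; idom=b0
  b4: preds {b2,b3}: {b0,b2} ∩ {b0,b3} = {b0}; idom=b0
  b6: preds {b4,b5}: {b0,b4} ∩ {b0,b3,b5} = {b0}; idom=b0
  b9: preds {b5,b7}: {b0,b3,b5} ∩ {b0,b6,b7} = {b0}; idom=b0

idom(b4) = b0

Answer: b0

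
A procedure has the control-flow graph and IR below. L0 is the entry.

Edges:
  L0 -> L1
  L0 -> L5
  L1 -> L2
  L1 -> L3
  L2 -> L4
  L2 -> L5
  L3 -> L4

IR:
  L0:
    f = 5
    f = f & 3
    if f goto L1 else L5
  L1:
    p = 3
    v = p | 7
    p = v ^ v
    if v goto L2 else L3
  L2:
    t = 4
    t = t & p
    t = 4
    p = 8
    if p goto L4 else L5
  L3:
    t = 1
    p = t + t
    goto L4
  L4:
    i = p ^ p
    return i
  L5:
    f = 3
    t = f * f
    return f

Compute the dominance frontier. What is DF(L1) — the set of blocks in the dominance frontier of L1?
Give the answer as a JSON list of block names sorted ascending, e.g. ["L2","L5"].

idom tree: L1←L0 L2←L1 L3←L1 L4←L1 L5←L0
Join-block Dom:
  L4: preds {L2,L3}: {L0,L1,L2} ∩ {L0,L1,L3} = {L0,L1}; idom=L1
  L5: preds {L0,L2}: {L0} ∩ {L0,L1,L2} = {L0}; idom=L0

DF walk-up:
  L4←L2: walk L2 to L1
  L4←L3: walk L3 to L1
  L5←L0: walk · to L0
  L5←L2: walk L2→L1 to L0
  DF(L0)=∅
  DF(L1)={L5}
  DF(L2)={L4,L5}
  DF(L3)={L4}
  DF(L4)=∅
  DF(L5)=∅

DF(L1) = ["L5"]

Answer: ["L5"]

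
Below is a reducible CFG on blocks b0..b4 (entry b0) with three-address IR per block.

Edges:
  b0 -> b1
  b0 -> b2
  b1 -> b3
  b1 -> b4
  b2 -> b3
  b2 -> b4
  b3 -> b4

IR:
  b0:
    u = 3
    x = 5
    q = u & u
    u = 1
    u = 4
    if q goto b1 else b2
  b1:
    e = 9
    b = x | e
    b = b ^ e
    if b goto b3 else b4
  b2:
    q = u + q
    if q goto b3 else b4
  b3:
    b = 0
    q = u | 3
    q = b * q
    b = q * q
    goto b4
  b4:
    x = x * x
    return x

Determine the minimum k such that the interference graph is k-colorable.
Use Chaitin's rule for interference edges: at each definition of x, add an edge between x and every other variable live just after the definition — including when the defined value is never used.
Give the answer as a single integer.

Answer: 4

Analysis:
Per-block:
  b0: {q,u,x} / ∅
  b1: {b,e} / {x}
  b2: {q} / {q,u}
  b3: {b,q} / {u}
  b4: {x} / {x}

Live sets:
  live b0: ∅→{q,u,x}
  live b1: {u,x}→{u,x}
  live b2: {q,u,x}→{u,x}
  live b3: {u,x}→{x}
  live b4: {x}→∅

Interference:
  b↔{e,q,u,x}
  e↔{b,u,x}
  q↔{b,u,x}
  u↔{b,e,q,x}
  x↔{b,e,q,u}

Chromatic number:
  lower bound: {b,e,u,x} mutually conflict ⇒ χ ≥ 4
  4-colouring: R0={b}  R1={u}  R2={x}  R3={e,q}
  χ = 4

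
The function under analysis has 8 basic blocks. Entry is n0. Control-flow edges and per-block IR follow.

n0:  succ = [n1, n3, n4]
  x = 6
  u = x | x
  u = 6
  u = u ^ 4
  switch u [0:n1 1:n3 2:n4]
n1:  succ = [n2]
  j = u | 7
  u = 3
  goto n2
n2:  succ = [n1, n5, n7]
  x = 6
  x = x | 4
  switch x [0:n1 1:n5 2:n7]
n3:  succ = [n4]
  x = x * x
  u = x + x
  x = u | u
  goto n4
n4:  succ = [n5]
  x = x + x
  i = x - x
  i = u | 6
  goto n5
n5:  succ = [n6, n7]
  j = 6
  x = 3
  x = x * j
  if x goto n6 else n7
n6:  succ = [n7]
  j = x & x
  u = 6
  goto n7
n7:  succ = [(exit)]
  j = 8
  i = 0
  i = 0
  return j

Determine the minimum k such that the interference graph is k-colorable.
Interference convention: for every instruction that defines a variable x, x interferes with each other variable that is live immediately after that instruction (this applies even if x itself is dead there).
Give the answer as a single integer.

Per-block:
  n0 def {u,x} use ∅
  n1 def {j,u} use {u}
  n2 def {x} use ∅
  n3 def {u,x} use {x}
  n4 def {i,x} use {u,x}
  n5 def {j,x} use ∅
  n6 def {j,u} use {x}
  n7 def {i,j} use ∅

Liveness:
  n0: in=∅ out={u,x}
  n1: in={u} out={u}
  n2: in={u} out={u}
  n3: in={x} out={u,x}
  n4: in={u,x} out=∅
  n5: in=∅ out={x}
  n6: in={x} out=∅
  n7: in=∅ out=∅

Interference:
  i — {j,u}
  j — {i,x}
  u — {i,x}
  x — {j,u}

Registers:
  {i,j} pairwise interfere (2-clique) ⇒ χ ≥ 2
  2-colouring: r0={i,x}  r1={j,u}
  χ = 2

Answer: 2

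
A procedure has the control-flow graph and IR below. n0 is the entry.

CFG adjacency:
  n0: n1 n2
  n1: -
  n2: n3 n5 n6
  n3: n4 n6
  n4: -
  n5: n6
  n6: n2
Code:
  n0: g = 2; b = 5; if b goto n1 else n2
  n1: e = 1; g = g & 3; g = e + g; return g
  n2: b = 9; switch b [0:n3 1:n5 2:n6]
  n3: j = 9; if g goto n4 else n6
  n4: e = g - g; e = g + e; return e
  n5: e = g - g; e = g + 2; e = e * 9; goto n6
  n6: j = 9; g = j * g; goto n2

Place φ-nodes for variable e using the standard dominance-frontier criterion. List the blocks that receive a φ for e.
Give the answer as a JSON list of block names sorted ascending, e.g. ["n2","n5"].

idom tree: n1←n0 n2←n0 n3←n2 n4←n3 n5←n2 n6←n2
Join-block Dom:
  n2: preds {n0,n6}: {n0} ∩ {n0,n2,n6} = {n0}; idom=n0
  n6: preds {n2,n3,n5}: {n0,n2} ∩ {n0,n2,n3} ∩ {n0,n2,n5} = {n0,n2}; idom=n2

DF walk-up:
  n2←n0: walk · to n0
  n2←n6: walk n6→n2 to n0
  n6←n2: walk · to n2
  n6←n3: walk n3 to n2
  n6←n5: walk n5 to n2
  DF(n0)=∅
  DF(n1)=∅
  DF(n2)={n2}
  DF(n3)={n6}
  DF(n4)=∅
  DF(n5)={n6}
  DF(n6)={n2}

φ for e: defs {n1,n4,n5}
  DF⁺ = {n2,n6}

Answer: ["n2", "n6"]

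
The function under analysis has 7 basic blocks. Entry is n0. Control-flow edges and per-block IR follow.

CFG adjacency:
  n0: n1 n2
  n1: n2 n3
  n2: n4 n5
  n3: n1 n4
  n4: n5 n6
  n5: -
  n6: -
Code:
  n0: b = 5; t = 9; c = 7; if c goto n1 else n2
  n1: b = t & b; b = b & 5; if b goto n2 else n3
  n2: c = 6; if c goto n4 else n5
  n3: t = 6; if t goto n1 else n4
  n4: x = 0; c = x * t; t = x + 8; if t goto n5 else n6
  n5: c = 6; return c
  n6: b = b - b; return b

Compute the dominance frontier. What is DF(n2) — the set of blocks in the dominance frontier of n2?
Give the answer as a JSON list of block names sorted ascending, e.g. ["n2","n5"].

idom tree: n1←n0 n2←n0 n3←n1 n4←n0 n5←n0 n6←n4
Dom at joins:
  n1: preds {n0,n3}: {n0} ∩ {n0,n1,n3} = {n0}; idom=n0
  n2: preds {n0,n1}: {n0} ∩ {n0,n1} = {n0}; idom=n0
  n4: preds {n2,n3}: {n0,n2} ∩ {n0,n1,n3} = {n0}; idom=n0
  n5: preds {n2,n4}: {n0,n2} ∩ {n0,n4} = {n0}; idom=n0

Frontier:
  n1←n0: walk · to n0
  n1←n3: walk n3→n1 to n0
  n2←n0: walk · to n0
  n2←n1: walk n1 to n0
  n4←n2: walk n2 to n0
  n4←n3: walk n3→n1 to n0
  n5←n2: walk n2 to n0
  n5←n4: walk n4 to n0
  DF(n0)=∅
  DF(n1)={n1,n2,n4}
  DF(n2)={n4,n5}
  DF(n3)={n1,n4}
  DF(n4)={n5}
  DF(n5)=∅
  DF(n6)=∅

DF(n2) = ["n4", "n5"]

Answer: ["n4", "n5"]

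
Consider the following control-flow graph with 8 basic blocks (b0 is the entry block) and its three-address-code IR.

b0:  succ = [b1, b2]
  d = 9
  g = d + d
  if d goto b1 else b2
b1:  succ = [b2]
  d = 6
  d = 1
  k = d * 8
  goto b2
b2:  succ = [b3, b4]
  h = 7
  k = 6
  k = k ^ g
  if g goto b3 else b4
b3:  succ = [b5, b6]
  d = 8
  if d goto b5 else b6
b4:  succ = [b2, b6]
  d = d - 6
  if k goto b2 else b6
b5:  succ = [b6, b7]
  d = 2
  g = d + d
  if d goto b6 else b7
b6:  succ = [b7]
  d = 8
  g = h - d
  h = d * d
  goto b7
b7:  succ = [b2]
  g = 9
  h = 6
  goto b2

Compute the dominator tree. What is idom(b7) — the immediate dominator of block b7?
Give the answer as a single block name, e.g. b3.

idom tree: b1←b0 b2←b0 b3←b2 b4←b2 b5←b3 b6←b2 b7←b2
Dom∩ at merges:
  b2: preds {b0,b1,b4,b7}: {b0} ∩ {b0,b1} ∩ {b0,b2,b4} ∩ {b0,b2,b7} = {b0}; idom=b0
  b6: preds {b3,b4,b5}: {b0,b2,b3} ∩ {b0,b2,b4} ∩ {b0,b2,b3,b5} = {b0,b2}; idom=b2
  b7: preds {b5,b6}: {b0,b2,b3,b5} ∩ {b0,b2,b6} = {b0,b2}; idom=b2

idom(b7) = b2

Answer: b2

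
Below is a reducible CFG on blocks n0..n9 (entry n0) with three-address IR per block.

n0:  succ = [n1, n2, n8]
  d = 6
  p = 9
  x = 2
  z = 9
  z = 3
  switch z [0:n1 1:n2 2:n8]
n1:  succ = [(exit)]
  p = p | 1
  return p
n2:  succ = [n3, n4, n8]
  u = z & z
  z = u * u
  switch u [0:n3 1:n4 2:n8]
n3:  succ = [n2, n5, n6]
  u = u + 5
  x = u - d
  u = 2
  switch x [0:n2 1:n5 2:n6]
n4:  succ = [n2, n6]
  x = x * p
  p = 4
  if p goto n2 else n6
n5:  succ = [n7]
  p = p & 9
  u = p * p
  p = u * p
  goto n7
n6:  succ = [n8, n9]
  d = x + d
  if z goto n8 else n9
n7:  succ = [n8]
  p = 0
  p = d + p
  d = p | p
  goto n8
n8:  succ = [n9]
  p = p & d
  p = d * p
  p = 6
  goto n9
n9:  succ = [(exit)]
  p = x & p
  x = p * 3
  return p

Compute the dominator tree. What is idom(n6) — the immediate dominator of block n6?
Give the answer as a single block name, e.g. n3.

Answer: n2

Derivation:
idom tree: n1←n0 n2←n0 n3←n2 n4←n2 n5←n3 n6←n2 n7←n5 n8←n0 n9←n0
Dom at joins:
  n2: preds {n0,n3,n4}: {n0} ∩ {n0,n2,n3} ∩ {n0,n2,n4} = {n0}; idom=n0
  n6: preds {n3,n4}: {n0,n2,n3} ∩ {n0,n2,n4} = {n0,n2}; idom=n2
  n8: preds {n0,n2,n6,n7}: {n0} ∩ {n0,n2} ∩ {n0,n2,n6} ∩ {n0,n2,n3,n5,n7} = {n0}; idom=n0
  n9: preds {n6,n8}: {n0,n2,n6} ∩ {n0,n8} = {n0}; idom=n0

idom(n6) = n2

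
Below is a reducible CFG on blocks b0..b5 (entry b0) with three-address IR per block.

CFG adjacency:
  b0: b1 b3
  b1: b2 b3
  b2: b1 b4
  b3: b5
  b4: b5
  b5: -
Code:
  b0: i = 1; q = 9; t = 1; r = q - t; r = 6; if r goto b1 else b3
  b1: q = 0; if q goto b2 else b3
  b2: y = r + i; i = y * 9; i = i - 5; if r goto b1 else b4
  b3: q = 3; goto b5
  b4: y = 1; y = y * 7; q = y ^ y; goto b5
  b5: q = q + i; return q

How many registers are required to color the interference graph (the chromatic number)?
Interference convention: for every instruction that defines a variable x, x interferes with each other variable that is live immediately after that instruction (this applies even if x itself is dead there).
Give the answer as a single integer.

Answer: 3

Analysis:
Per-block:
  b0: {i,q,r,t} / ∅
  b1: {q} / ∅
  b2: {i,y} / {i,r}
  b3: {q} / ∅
  b4: {q,y} / ∅
  b5: {q} / {i,q}

Backward fixpoint:
  b0: in=∅ out={i,r}
  b1: in={i,r} out={i,r}
  b2: in={i,r} out={i,r}
  b3: in={i} out={i,q}
  b4: in={i} out={i,q}
  b5: in={i,q} out=∅

Interference:
  i: {q,r,t,y}
  q: {i,r,t}
  r: {i,q,y}
  t: {i,q}
  y: {i,r}

Colouring:
  clique {i,q,r} ⇒ need ≥ 3
  3-colouring: c0={i}  c1={q,y}  c2={r,t}
  χ = 3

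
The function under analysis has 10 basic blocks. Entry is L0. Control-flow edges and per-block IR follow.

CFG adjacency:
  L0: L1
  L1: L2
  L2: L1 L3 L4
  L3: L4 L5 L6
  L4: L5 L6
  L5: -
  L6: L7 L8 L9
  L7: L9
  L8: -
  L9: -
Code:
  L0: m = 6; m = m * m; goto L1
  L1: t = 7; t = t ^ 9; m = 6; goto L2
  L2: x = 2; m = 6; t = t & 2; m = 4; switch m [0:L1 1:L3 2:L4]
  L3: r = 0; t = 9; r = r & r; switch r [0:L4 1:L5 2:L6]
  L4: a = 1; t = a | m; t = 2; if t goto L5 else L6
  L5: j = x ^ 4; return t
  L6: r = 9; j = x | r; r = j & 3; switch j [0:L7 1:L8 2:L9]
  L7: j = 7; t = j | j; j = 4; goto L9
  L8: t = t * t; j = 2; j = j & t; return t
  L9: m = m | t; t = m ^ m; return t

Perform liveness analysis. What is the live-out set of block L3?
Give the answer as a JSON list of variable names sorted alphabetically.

Per-block:
  L0: {m} / ∅
  L1: {m,t} / ∅
  L2: {m,t,x} / {t}
  L3: {r,t} / ∅
  L4: {a,t} / {m}
  L5: {j} / {t,x}
  L6: {j,r} / {x}
  L7: {j,t} / ∅
  L8: {j,t} / {t}
  L9: {m,t} / {m,t}

Live sets:
  L0 li=∅ lo=∅
  L1 li=∅ lo={t}
  L2 li={t} lo={m,x}
  L3 li={m,x} lo={m,t,x}
  L4 li={m,x} lo={m,t,x}
  L5 li={t,x} lo=∅
  L6 li={m,t,x} lo={m,t}
  L7 li={m} lo={m,t}
  L8 li={t} lo=∅
  L9 li={m,t} lo=∅

live-out(L3) = ["m", "t", "x"]

Answer: ["m", "t", "x"]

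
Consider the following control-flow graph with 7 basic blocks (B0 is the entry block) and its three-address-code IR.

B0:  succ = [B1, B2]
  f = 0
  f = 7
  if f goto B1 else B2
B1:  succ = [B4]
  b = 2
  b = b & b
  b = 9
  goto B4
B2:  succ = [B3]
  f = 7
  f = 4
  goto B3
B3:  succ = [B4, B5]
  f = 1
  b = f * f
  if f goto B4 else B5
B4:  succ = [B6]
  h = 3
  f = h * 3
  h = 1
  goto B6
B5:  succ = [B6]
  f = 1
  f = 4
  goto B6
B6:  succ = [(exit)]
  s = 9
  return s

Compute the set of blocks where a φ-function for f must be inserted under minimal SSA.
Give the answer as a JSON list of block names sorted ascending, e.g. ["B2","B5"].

Answer: ["B4", "B6"]

Analysis:
idom tree: B1←B0 B2←B0 B3←B2 B4←B0 B5←B3 B6←B0
Dom∩ at merges:
  B4: preds {B1,B3}: {B0,B1} ∩ {B0,B2,B3} = {B0}; idom=B0
  B6: preds {B4,B5}: {B0,B4} ∩ {B0,B2,B3,B5} = {B0}; idom=B0

Frontier:
  B4←B1: walk B1 to B0
  B4←B3: walk B3→B2 to B0
  B6←B4: walk B4 to B0
  B6←B5: walk B5→B3→B2 to B0
  DF(B0)=∅
  DF(B1)={B4}
  DF(B2)={B4,B6}
  DF(B3)={B4,B6}
  DF(B4)={B6}
  DF(B5)={B6}
  DF(B6)=∅

φ for f: defs {B0,B2,B3,B4,B5}
  DF⁺ = {B4,B6}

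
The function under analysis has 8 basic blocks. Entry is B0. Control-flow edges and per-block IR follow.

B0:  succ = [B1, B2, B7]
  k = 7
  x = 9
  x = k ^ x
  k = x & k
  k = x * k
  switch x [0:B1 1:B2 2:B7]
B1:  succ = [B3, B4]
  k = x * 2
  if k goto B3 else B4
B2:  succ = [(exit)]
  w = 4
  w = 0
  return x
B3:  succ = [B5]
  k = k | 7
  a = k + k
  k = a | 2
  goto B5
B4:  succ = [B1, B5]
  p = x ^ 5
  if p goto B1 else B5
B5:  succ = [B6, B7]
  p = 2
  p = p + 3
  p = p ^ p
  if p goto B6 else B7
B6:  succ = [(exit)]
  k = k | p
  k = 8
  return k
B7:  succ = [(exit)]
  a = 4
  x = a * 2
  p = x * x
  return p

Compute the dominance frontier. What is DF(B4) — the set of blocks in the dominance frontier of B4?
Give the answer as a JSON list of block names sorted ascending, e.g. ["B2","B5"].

idom tree: B1←B0 B2←B0 B3←B1 B4←B1 B5←B1 B6←B5 B7←B0
Dom∩ at merges:
  B1: preds {B0,B4}: {B0} ∩ {B0,B1,B4} = {B0}; idom=B0
  B5: preds {B3,B4}: {B0,B1,B3} ∩ {B0,B1,B4} = {B0,B1}; idom=B1
  B7: preds {B0,B5}: {B0} ∩ {B0,B1,B5} = {B0}; idom=B0

DF derivation:
  join B1 pred B0: · stop@B0
  join B1 pred B4: B4→B1 stop@B0
  join B5 pred B3: B3 stop@B1
  join B5 pred B4: B4 stop@B1
  join B7 pred B0: · stop@B0
  join B7 pred B5: B5→B1 stop@B0
  B0 → ∅
  B1 → {B1,B7}
  B2 → ∅
  B3 → {B5}
  B4 → {B1,B5}
  B5 → {B7}
  B6 → ∅
  B7 → ∅

DF(B4) = ["B1", "B5"]

Answer: ["B1", "B5"]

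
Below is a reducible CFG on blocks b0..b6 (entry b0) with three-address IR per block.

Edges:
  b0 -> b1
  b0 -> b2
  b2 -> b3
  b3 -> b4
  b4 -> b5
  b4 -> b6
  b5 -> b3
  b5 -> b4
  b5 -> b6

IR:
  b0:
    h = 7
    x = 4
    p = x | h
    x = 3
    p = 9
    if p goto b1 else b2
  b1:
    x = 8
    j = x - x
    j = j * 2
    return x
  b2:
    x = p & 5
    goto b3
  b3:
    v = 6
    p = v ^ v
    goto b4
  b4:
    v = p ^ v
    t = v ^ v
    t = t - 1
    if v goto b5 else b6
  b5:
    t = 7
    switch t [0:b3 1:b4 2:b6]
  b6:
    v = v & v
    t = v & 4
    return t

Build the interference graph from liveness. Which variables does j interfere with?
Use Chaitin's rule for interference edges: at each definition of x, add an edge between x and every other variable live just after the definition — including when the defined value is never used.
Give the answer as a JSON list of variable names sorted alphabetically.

Answer: ["x"]

Derivation:
def/use:
  b0: def={h,p,x} ue=∅
  b1: def={j,x} ue=∅
  b2: def={x} ue={p}
  b3: def={p,v} ue=∅
  b4: def={t,v} ue={p,v}
  b5: def={t} ue=∅
  b6: def={t,v} ue={v}

Backward fixpoint:
  live b0: ∅→{p}
  live b1: ∅→∅
  live b2: {p}→∅
  live b3: ∅→{p,v}
  live b4: {p,v}→{p,v}
  live b5: {p,v}→{p,v}
  live b6: {v}→∅

Interference:
  h↔{x}
  j↔{x}
  p↔{t,v}
  t↔{p,v}
  v↔{p,t}
  x↔{h,j}

N(j) = ["x"]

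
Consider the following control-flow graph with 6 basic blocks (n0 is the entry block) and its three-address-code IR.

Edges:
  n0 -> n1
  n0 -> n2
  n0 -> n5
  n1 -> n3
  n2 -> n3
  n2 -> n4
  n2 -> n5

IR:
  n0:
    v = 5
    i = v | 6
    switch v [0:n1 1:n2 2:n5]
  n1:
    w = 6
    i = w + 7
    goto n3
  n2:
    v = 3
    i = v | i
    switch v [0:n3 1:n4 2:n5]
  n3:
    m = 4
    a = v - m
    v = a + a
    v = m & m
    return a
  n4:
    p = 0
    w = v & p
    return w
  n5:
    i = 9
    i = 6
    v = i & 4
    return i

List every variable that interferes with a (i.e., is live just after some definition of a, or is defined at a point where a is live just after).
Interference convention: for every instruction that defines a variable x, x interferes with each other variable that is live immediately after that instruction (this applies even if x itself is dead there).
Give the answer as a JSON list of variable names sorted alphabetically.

Answer: ["m", "v"]

Derivation:
Per-block:
  n0: {i,v} / ∅
  n1: {i,w} / ∅
  n2: {i,v} / {i}
  n3: {a,m,v} / {v}
  n4: {p,w} / {v}
  n5: {i,v} / ∅

Backward fixpoint:
  live n0: ∅→{i,v}
  live n1: {v}→{v}
  live n2: {i}→{v}
  live n3: {v}→∅
  live n4: {v}→∅
  live n5: ∅→∅

Interference:
  a: {m,v}
  i: {v}
  m: {a,v}
  p: {v}
  v: {a,i,m,p,w}
  w: {v}

N(a) = ["m", "v"]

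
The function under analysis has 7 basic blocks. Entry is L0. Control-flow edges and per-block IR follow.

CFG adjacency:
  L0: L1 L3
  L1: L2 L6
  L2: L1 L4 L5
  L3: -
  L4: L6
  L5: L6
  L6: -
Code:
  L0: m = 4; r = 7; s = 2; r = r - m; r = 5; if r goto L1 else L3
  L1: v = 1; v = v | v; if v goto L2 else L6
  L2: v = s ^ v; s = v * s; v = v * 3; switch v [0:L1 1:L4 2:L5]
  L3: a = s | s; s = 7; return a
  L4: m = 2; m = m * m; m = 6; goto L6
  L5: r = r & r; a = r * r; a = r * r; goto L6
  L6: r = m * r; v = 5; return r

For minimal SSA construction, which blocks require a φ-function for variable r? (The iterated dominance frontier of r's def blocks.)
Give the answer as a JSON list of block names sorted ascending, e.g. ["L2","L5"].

idom tree: L1←L0 L2←L1 L3←L0 L4←L2 L5←L2 L6←L1
Dom at joins:
  L1: preds {L0,L2}: {L0} ∩ {L0,L1,L2} = {L0}; idom=L0
  L6: preds {L1,L4,L5}: {L0,L1} ∩ {L0,L1,L2,L4} ∩ {L0,L1,L2,L5} = {L0,L1}; idom=L1

DF walk-up:
  L1←L0: walk · to L0
  L1←L2: walk L2→L1 to L0
  L6←L1: walk · to L1
  L6←L4: walk L4→L2 to L1
  L6←L5: walk L5→L2 to L1
  L0: DF=∅
  L1: DF={L1}
  L2: DF={L1,L6}
  L3: DF=∅
  L4: DF={L6}
  L5: DF={L6}
  L6: DF=∅

φ for r: defs {L0,L5,L6}
  DF⁺ = {L6}

Answer: ["L6"]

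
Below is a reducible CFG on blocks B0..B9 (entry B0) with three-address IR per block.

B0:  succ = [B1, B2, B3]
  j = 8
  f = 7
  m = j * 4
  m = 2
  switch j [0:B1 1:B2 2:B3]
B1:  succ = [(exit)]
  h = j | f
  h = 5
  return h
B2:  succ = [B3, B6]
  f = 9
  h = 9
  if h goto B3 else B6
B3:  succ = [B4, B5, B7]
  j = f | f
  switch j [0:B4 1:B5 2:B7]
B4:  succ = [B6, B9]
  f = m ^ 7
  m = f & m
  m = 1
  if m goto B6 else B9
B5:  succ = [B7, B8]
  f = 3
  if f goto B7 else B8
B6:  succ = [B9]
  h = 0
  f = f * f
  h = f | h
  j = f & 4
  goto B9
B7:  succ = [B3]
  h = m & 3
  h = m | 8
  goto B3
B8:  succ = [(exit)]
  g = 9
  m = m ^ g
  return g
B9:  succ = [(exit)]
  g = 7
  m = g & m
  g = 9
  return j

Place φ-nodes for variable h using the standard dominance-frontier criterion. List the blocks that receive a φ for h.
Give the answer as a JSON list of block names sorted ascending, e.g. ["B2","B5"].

Answer: ["B3", "B6", "B9"]

Working:
idom tree: B1←B0 B2←B0 B3←B0 B4←B3 B5←B3 B6←B0 B7←B3 B8←B5 B9←B0
Dom at joins:
  B3: preds {B0,B2,B7}: {B0} ∩ {B0,B2} ∩ {B0,B3,B7} = {B0}; idom=B0
  B6: preds {B2,B4}: {B0,B2} ∩ {B0,B3,B4} = {B0}; idom=B0
  B7: preds {B3,B5}: {B0,B3} ∩ {B0,B3,B5} = {B0,B3}; idom=B3
  B9: preds {B4,B6}: {B0,B3,B4} ∩ {B0,B6} = {B0}; idom=B0

DF walk-up:
  B3←B0: walk · to B0
  B3←B2: walk B2 to B0
  B3←B7: walk B7→B3 to B0
  B6←B2: walk B2 to B0
  B6←B4: walk B4→B3 to B0
  B7←B3: walk · to B3
  B7←B5: walk B5 to B3
  B9←B4: walk B4→B3 to B0
  B9←B6: walk B6 to B0
  DF(B0)=∅
  DF(B1)=∅
  DF(B2)={B3,B6}
  DF(B3)={B3,B6,B9}
  DF(B4)={B6,B9}
  DF(B5)={B7}
  DF(B6)={B9}
  DF(B7)={B3}
  DF(B8)=∅
  DF(B9)=∅

φ for h: defs {B1,B2,B6,B7}
  DF⁺ = {B3,B6,B9}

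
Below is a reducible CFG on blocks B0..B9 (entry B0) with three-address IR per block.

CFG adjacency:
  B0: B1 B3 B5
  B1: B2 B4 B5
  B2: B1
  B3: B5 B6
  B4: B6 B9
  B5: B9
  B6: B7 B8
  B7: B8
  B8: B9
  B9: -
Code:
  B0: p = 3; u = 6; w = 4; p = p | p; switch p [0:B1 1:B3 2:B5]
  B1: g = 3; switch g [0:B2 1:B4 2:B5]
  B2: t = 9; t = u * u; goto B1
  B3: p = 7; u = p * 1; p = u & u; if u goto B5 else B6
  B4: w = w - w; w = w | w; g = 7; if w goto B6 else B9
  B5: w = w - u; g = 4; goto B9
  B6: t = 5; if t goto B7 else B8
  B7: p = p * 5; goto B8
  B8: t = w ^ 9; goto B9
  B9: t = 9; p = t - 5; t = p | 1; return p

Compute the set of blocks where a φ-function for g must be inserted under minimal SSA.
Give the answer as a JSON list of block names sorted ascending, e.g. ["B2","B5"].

Answer: ["B1", "B5", "B6", "B9"]

Derivation:
idom tree: B1←B0 B2←B1 B3←B0 B4←B1 B5←B0 B6←B0 B7←B6 B8←B6 B9←B0
Dom∩ at merges:
  B1: preds {B0,B2}: {B0} ∩ {B0,B1,B2} = {B0}; idom=B0
  B5: preds {B0,B1,B3}: {B0} ∩ {B0,B1} ∩ {B0,B3} = {B0}; idom=B0
  B6: preds {B3,B4}: {B0,B3} ∩ {B0,B1,B4} = {B0}; idom=B0
  B8: preds {B6,B7}: {B0,B6} ∩ {B0,B6,B7} = {B0,B6}; idom=B6
  B9: preds {B4,B5,B8}: {B0,B1,B4} ∩ {B0,B5} ∩ {B0,B6,B8} = {B0}; idom=B0

DF derivation:
  B1←B0: walk · to B0
  B1←B2: walk B2→B1 to B0
  B5←B0: walk · to B0
  B5←B1: walk B1 to B0
  B5←B3: walk B3 to B0
  B6←B3: walk B3 to B0
  B6←B4: walk B4→B1 to B0
  B8←B6: walk · to B6
  B8←B7: walk B7 to B6
  B9←B4: walk B4→B1 to B0
  B9←B5: walk B5 to B0
  B9←B8: walk B8→B6 to B0
  B0: DF=∅
  B1: DF={B1,B5,B6,B9}
  B2: DF={B1}
  B3: DF={B5,B6}
  B4: DF={B6,B9}
  B5: DF={B9}
  B6: DF={B9}
  B7: DF={B8}
  B8: DF={B9}
  B9: DF=∅

φ for g: defs {B1,B4,B5}
  DF⁺ = {B1,B5,B6,B9}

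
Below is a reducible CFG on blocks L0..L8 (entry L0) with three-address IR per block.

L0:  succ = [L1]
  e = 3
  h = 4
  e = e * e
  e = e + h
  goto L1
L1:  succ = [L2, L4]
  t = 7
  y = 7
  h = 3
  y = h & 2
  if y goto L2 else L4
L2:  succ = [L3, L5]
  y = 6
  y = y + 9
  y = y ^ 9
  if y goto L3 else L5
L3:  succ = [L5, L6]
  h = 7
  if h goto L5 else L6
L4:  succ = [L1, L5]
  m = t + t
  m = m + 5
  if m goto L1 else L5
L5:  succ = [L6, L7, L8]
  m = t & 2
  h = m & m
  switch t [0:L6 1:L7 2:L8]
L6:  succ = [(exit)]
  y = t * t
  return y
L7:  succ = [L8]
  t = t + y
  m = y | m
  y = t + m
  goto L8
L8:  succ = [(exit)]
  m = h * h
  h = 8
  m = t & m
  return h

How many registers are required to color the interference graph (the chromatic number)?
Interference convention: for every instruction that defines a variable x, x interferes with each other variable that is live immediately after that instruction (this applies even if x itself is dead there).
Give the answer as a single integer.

Answer: 4

Derivation:
def/use:
  L0: {e,h} / ∅
  L1: {h,t,y} / ∅
  L2: {y} / ∅
  L3: {h} / ∅
  L4: {m} / {t}
  L5: {h,m} / {t}
  L6: {y} / {t}
  L7: {m,t,y} / {m,t,y}
  L8: {h,m} / {h,t}

Liveness:
  L0 li=∅ lo=∅
  L1 li=∅ lo={t,y}
  L2 li={t} lo={t,y}
  L3 li={t,y} lo={t,y}
  L4 li={t,y} lo={t,y}
  L5 li={t,y} lo={h,m,t,y}
  L6 li={t} lo=∅
  L7 li={h,m,t,y} lo={h,t}
  L8 li={h,t} lo=∅

Interference:
  e — {h}
  h — {e,m,t,y}
  m — {h,t,y}
  t — {h,m,y}
  y — {h,m,t}

Chromatic number:
  clique {h,m,t,y} ⇒ need ≥ 4
  4-colouring: R0={h}  R1={e,m}  R2={t}  R3={y}
  χ = 4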